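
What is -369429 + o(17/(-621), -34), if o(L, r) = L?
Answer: -229415426/621 ≈ -3.6943e+5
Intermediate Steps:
-369429 + o(17/(-621), -34) = -369429 + 17/(-621) = -369429 + 17*(-1/621) = -369429 - 17/621 = -229415426/621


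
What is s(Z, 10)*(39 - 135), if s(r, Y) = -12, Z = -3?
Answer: 1152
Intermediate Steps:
s(Z, 10)*(39 - 135) = -12*(39 - 135) = -12*(-96) = 1152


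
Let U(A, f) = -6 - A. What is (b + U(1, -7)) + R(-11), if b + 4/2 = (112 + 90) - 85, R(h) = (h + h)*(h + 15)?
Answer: 20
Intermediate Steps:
R(h) = 2*h*(15 + h) (R(h) = (2*h)*(15 + h) = 2*h*(15 + h))
b = 115 (b = -2 + ((112 + 90) - 85) = -2 + (202 - 85) = -2 + 117 = 115)
(b + U(1, -7)) + R(-11) = (115 + (-6 - 1*1)) + 2*(-11)*(15 - 11) = (115 + (-6 - 1)) + 2*(-11)*4 = (115 - 7) - 88 = 108 - 88 = 20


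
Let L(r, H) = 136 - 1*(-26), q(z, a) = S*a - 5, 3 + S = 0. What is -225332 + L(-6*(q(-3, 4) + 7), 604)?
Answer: -225170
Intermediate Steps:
S = -3 (S = -3 + 0 = -3)
q(z, a) = -5 - 3*a (q(z, a) = -3*a - 5 = -5 - 3*a)
L(r, H) = 162 (L(r, H) = 136 + 26 = 162)
-225332 + L(-6*(q(-3, 4) + 7), 604) = -225332 + 162 = -225170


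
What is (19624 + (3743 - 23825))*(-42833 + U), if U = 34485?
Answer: 3823384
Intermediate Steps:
(19624 + (3743 - 23825))*(-42833 + U) = (19624 + (3743 - 23825))*(-42833 + 34485) = (19624 - 20082)*(-8348) = -458*(-8348) = 3823384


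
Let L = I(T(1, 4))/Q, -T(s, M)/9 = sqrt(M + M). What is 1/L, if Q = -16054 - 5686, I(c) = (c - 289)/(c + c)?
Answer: 28175040/82873 - 226182960*sqrt(2)/82873 ≈ -3519.8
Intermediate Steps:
T(s, M) = -9*sqrt(2)*sqrt(M) (T(s, M) = -9*sqrt(M + M) = -9*sqrt(2)*sqrt(M))
I(c) = (-289 + c)/(2*c) (I(c) = (-289 + c)/((2*c)) = (-289 + c)*(1/(2*c)) = (-289 + c)/(2*c))
Q = -21740
L = sqrt(2)*(-289 - 18*sqrt(2))/1565280 (L = ((-289 - 9*sqrt(2)*sqrt(4))/(2*((-9*sqrt(2)*sqrt(4)))))/(-21740) = ((-289 - 9*sqrt(2)*2)/(2*((-9*sqrt(2)*2))))*(-1/21740) = ((-289 - 18*sqrt(2))/(2*((-18*sqrt(2)))))*(-1/21740) = ((-sqrt(2)/36)*(-289 - 18*sqrt(2))/2)*(-1/21740) = -sqrt(2)*(-289 - 18*sqrt(2))/72*(-1/21740) = sqrt(2)*(-289 - 18*sqrt(2))/1565280 ≈ -0.00028411)
1/L = 1/(-1/43480 - 289*sqrt(2)/1565280)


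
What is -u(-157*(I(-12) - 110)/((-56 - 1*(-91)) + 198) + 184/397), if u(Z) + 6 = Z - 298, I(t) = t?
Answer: 20473294/92501 ≈ 221.33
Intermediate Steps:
u(Z) = -304 + Z (u(Z) = -6 + (Z - 298) = -6 + (-298 + Z) = -304 + Z)
-u(-157*(I(-12) - 110)/((-56 - 1*(-91)) + 198) + 184/397) = -(-304 + (-157*(-12 - 110)/((-56 - 1*(-91)) + 198) + 184/397)) = -(-304 + (-157*(-122/((-56 + 91) + 198)) + 184*(1/397))) = -(-304 + (-157*(-122/(35 + 198)) + 184/397)) = -(-304 + (-157/(233*(-1/122)) + 184/397)) = -(-304 + (-157/(-233/122) + 184/397)) = -(-304 + (-157*(-122/233) + 184/397)) = -(-304 + (19154/233 + 184/397)) = -(-304 + 7647010/92501) = -1*(-20473294/92501) = 20473294/92501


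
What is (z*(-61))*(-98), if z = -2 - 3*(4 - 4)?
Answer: -11956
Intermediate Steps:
z = -2 (z = -2 - 3*0 = -2 + 0 = -2)
(z*(-61))*(-98) = -2*(-61)*(-98) = 122*(-98) = -11956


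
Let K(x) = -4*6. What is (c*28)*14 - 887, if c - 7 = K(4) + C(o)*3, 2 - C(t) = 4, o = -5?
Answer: -9903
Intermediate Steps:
C(t) = -2 (C(t) = 2 - 1*4 = 2 - 4 = -2)
K(x) = -24
c = -23 (c = 7 + (-24 - 2*3) = 7 + (-24 - 6) = 7 - 30 = -23)
(c*28)*14 - 887 = -23*28*14 - 887 = -644*14 - 887 = -9016 - 887 = -9903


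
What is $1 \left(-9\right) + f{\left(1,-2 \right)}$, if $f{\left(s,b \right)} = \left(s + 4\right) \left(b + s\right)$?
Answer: $-14$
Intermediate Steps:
$f{\left(s,b \right)} = \left(4 + s\right) \left(b + s\right)$
$1 \left(-9\right) + f{\left(1,-2 \right)} = 1 \left(-9\right) + \left(1^{2} + 4 \left(-2\right) + 4 \cdot 1 - 2\right) = -9 + \left(1 - 8 + 4 - 2\right) = -9 - 5 = -14$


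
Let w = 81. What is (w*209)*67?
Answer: 1134243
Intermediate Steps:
(w*209)*67 = (81*209)*67 = 16929*67 = 1134243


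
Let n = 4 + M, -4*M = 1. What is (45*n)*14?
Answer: 4725/2 ≈ 2362.5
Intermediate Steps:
M = -¼ (M = -¼*1 = -¼ ≈ -0.25000)
n = 15/4 (n = 4 - ¼ = 15/4 ≈ 3.7500)
(45*n)*14 = (45*(15/4))*14 = (675/4)*14 = 4725/2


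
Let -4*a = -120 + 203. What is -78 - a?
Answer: -229/4 ≈ -57.250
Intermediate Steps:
a = -83/4 (a = -(-120 + 203)/4 = -¼*83 = -83/4 ≈ -20.750)
-78 - a = -78 - 1*(-83/4) = -78 + 83/4 = -229/4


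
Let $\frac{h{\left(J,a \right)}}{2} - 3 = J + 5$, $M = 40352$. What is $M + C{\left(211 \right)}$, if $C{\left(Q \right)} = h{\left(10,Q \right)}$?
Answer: $40388$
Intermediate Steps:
$h{\left(J,a \right)} = 16 + 2 J$ ($h{\left(J,a \right)} = 6 + 2 \left(J + 5\right) = 6 + 2 \left(5 + J\right) = 6 + \left(10 + 2 J\right) = 16 + 2 J$)
$C{\left(Q \right)} = 36$ ($C{\left(Q \right)} = 16 + 2 \cdot 10 = 16 + 20 = 36$)
$M + C{\left(211 \right)} = 40352 + 36 = 40388$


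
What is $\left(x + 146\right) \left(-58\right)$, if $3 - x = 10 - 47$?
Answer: $-10788$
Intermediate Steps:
$x = 40$ ($x = 3 - \left(10 - 47\right) = 3 - -37 = 3 + 37 = 40$)
$\left(x + 146\right) \left(-58\right) = \left(40 + 146\right) \left(-58\right) = 186 \left(-58\right) = -10788$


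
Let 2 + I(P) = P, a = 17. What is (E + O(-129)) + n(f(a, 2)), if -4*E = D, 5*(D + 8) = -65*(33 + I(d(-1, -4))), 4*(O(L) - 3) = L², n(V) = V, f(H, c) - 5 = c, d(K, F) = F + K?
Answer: 17027/4 ≈ 4256.8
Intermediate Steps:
I(P) = -2 + P
f(H, c) = 5 + c
O(L) = 3 + L²/4
D = -346 (D = -8 + (-65*(33 + (-2 + (-4 - 1))))/5 = -8 + (-65*(33 + (-2 - 5)))/5 = -8 + (-65*(33 - 7))/5 = -8 + (-65*26)/5 = -8 + (⅕)*(-1690) = -8 - 338 = -346)
E = 173/2 (E = -¼*(-346) = 173/2 ≈ 86.500)
(E + O(-129)) + n(f(a, 2)) = (173/2 + (3 + (¼)*(-129)²)) + (5 + 2) = (173/2 + (3 + (¼)*16641)) + 7 = (173/2 + (3 + 16641/4)) + 7 = (173/2 + 16653/4) + 7 = 16999/4 + 7 = 17027/4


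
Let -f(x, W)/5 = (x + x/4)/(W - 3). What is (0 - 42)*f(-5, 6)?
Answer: -875/2 ≈ -437.50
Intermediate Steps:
f(x, W) = -25*x/(4*(-3 + W)) (f(x, W) = -5*(x + x/4)/(W - 3) = -5*(x + x*(1/4))/(-3 + W) = -5*(x + x/4)/(-3 + W) = -5*5*x/4/(-3 + W) = -25*x/(4*(-3 + W)))
(0 - 42)*f(-5, 6) = (0 - 42)*(-25*(-5)/(-12 + 4*6)) = -(-1050)*(-5)/(-12 + 24) = -(-1050)*(-5)/12 = -42*125/12 = -875/2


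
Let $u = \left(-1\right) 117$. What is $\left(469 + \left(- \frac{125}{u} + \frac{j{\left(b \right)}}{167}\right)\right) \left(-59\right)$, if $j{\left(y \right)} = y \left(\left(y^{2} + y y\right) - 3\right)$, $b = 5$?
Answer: $- \frac{543517499}{19539} \approx -27817.0$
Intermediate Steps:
$u = -117$
$j{\left(y \right)} = y \left(-3 + 2 y^{2}\right)$ ($j{\left(y \right)} = y \left(\left(y^{2} + y^{2}\right) - 3\right) = y \left(2 y^{2} - 3\right) = y \left(-3 + 2 y^{2}\right)$)
$\left(469 + \left(- \frac{125}{u} + \frac{j{\left(b \right)}}{167}\right)\right) \left(-59\right) = \left(469 - \left(- \frac{125}{117} - \frac{5 \left(-3 + 2 \cdot 5^{2}\right)}{167}\right)\right) \left(-59\right) = \left(469 - \left(- \frac{125}{117} - 5 \left(-3 + 2 \cdot 25\right) \frac{1}{167}\right)\right) \left(-59\right) = \left(469 + \left(\frac{125}{117} + 5 \left(-3 + 50\right) \frac{1}{167}\right)\right) \left(-59\right) = \left(469 + \left(\frac{125}{117} + 5 \cdot 47 \cdot \frac{1}{167}\right)\right) \left(-59\right) = \left(469 + \left(\frac{125}{117} + 235 \cdot \frac{1}{167}\right)\right) \left(-59\right) = \left(469 + \left(\frac{125}{117} + \frac{235}{167}\right)\right) \left(-59\right) = \left(469 + \frac{48370}{19539}\right) \left(-59\right) = \frac{9212161}{19539} \left(-59\right) = - \frac{543517499}{19539}$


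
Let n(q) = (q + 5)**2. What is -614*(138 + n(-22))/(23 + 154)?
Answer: -262178/177 ≈ -1481.2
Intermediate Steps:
n(q) = (5 + q)**2
-614*(138 + n(-22))/(23 + 154) = -614*(138 + (5 - 22)**2)/(23 + 154) = -614/(177/(138 + (-17)**2)) = -614/(177/(138 + 289)) = -614/(177/427) = -614/(177*(1/427)) = -614/177/427 = -614*427/177 = -262178/177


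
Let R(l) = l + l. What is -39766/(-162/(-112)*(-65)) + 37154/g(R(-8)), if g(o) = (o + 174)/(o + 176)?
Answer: 15825189584/415935 ≈ 38047.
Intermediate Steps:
R(l) = 2*l
g(o) = (174 + o)/(176 + o)
-39766/(-162/(-112)*(-65)) + 37154/g(R(-8)) = -39766/(-162/(-112)*(-65)) + 37154/(((174 + 2*(-8))/(176 + 2*(-8)))) = -39766/(-162*(-1/112)*(-65)) + 37154/(((174 - 16)/(176 - 16))) = -39766/((81/56)*(-65)) + 37154/((158/160)) = -39766/(-5265/56) + 37154/(((1/160)*158)) = -39766*(-56/5265) + 37154/(79/80) = 2226896/5265 + 37154*(80/79) = 2226896/5265 + 2972320/79 = 15825189584/415935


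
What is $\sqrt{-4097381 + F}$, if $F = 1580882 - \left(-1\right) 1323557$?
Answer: $i \sqrt{1192942} \approx 1092.2 i$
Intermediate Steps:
$F = 2904439$ ($F = 1580882 - -1323557 = 1580882 + 1323557 = 2904439$)
$\sqrt{-4097381 + F} = \sqrt{-4097381 + 2904439} = \sqrt{-1192942} = i \sqrt{1192942}$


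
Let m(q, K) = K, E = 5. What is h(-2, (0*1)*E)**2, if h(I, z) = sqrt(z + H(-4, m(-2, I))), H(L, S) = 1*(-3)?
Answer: -3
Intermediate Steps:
H(L, S) = -3
h(I, z) = sqrt(-3 + z) (h(I, z) = sqrt(z - 3) = sqrt(-3 + z))
h(-2, (0*1)*E)**2 = (sqrt(-3 + (0*1)*5))**2 = (sqrt(-3 + 0*5))**2 = (sqrt(-3 + 0))**2 = (sqrt(-3))**2 = (I*sqrt(3))**2 = -3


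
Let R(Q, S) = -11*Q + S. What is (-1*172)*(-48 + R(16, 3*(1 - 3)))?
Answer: 39560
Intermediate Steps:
R(Q, S) = S - 11*Q
(-1*172)*(-48 + R(16, 3*(1 - 3))) = (-1*172)*(-48 + (3*(1 - 3) - 11*16)) = -172*(-48 + (3*(-2) - 176)) = -172*(-48 + (-6 - 176)) = -172*(-48 - 182) = -172*(-230) = 39560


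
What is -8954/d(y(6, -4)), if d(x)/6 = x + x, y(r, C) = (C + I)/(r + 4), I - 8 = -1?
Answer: -22385/9 ≈ -2487.2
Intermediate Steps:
I = 7 (I = 8 - 1 = 7)
y(r, C) = (7 + C)/(4 + r) (y(r, C) = (C + 7)/(r + 4) = (7 + C)/(4 + r))
d(x) = 12*x (d(x) = 6*(x + x) = 6*(2*x) = 12*x)
-8954/d(y(6, -4)) = -8954*(4 + 6)/(12*(7 - 4)) = -8954/(12*(3/10)) = -8954/18/5 = -8954*5/18 = -22385/9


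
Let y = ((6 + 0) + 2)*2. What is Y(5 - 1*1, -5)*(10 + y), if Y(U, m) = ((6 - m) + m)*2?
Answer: 312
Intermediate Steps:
y = 16 (y = (6 + 2)*2 = 8*2 = 16)
Y(U, m) = 12 (Y(U, m) = 6*2 = 12)
Y(5 - 1*1, -5)*(10 + y) = 12*(10 + 16) = 12*26 = 312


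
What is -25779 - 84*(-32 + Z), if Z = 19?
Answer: -24687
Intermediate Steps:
-25779 - 84*(-32 + Z) = -25779 - 84*(-32 + 19) = -25779 - 84*(-13) = -25779 + 1092 = -24687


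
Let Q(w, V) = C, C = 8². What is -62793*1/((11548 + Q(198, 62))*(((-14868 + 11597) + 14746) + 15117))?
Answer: -20931/102928768 ≈ -0.00020335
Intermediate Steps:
C = 64
Q(w, V) = 64
-62793*1/((11548 + Q(198, 62))*(((-14868 + 11597) + 14746) + 15117)) = -62793*1/((11548 + 64)*(((-14868 + 11597) + 14746) + 15117)) = -62793*1/(11612*((-3271 + 14746) + 15117)) = -62793*1/(11612*(11475 + 15117)) = -62793/(26592*11612) = -62793/308786304 = -62793*1/308786304 = -20931/102928768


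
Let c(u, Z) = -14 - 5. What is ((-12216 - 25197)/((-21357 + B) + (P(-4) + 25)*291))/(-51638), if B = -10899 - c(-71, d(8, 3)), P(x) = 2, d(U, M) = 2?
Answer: -37413/1258934440 ≈ -2.9718e-5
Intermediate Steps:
c(u, Z) = -19
B = -10880 (B = -10899 - 1*(-19) = -10899 + 19 = -10880)
((-12216 - 25197)/((-21357 + B) + (P(-4) + 25)*291))/(-51638) = ((-12216 - 25197)/((-21357 - 10880) + (2 + 25)*291))/(-51638) = -37413/(-32237 + 27*291)*(-1/51638) = -37413/(-32237 + 7857)*(-1/51638) = -37413/(-24380)*(-1/51638) = -37413*(-1/24380)*(-1/51638) = (37413/24380)*(-1/51638) = -37413/1258934440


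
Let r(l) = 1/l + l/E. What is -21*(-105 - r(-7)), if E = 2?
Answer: 4257/2 ≈ 2128.5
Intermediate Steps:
r(l) = 1/l + l/2
-21*(-105 - r(-7)) = -21*(-105 - (1/(-7) + (½)*(-7))) = -21*(-105 - (-⅐ - 7/2)) = -21*(-105 - 1*(-51/14)) = -21*(-105 + 51/14) = -21*(-1419/14) = 4257/2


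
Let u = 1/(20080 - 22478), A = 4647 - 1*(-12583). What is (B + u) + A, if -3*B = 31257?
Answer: 16332777/2398 ≈ 6811.0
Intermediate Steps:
B = -10419 (B = -1/3*31257 = -10419)
A = 17230 (A = 4647 + 12583 = 17230)
u = -1/2398 (u = 1/(-2398) = -1/2398 ≈ -0.00041701)
(B + u) + A = (-10419 - 1/2398) + 17230 = -24984763/2398 + 17230 = 16332777/2398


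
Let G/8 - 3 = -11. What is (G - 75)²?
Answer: 19321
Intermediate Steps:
G = -64 (G = 24 + 8*(-11) = 24 - 88 = -64)
(G - 75)² = (-64 - 75)² = (-139)² = 19321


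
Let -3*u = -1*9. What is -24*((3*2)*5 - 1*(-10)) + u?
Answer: -957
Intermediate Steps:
u = 3 (u = -(-1)*9/3 = -⅓*(-9) = 3)
-24*((3*2)*5 - 1*(-10)) + u = -24*((3*2)*5 - 1*(-10)) + 3 = -24*(6*5 + 10) + 3 = -24*(30 + 10) + 3 = -24*40 + 3 = -960 + 3 = -957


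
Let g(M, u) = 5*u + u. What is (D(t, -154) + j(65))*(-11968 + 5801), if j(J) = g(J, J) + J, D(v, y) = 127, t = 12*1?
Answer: -3589194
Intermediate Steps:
t = 12
g(M, u) = 6*u
j(J) = 7*J (j(J) = 6*J + J = 7*J)
(D(t, -154) + j(65))*(-11968 + 5801) = (127 + 7*65)*(-11968 + 5801) = (127 + 455)*(-6167) = 582*(-6167) = -3589194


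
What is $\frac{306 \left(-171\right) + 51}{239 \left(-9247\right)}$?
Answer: $\frac{52275}{2210033} \approx 0.023654$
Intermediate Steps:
$\frac{306 \left(-171\right) + 51}{239 \left(-9247\right)} = \frac{-52326 + 51}{-2210033} = \left(-52275\right) \left(- \frac{1}{2210033}\right) = \frac{52275}{2210033}$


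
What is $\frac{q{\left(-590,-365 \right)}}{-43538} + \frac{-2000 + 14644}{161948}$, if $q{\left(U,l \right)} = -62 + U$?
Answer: $\frac{82010571}{881361503} \approx 0.09305$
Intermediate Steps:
$\frac{q{\left(-590,-365 \right)}}{-43538} + \frac{-2000 + 14644}{161948} = \frac{-62 - 590}{-43538} + \frac{-2000 + 14644}{161948} = \left(-652\right) \left(- \frac{1}{43538}\right) + 12644 \cdot \frac{1}{161948} = \frac{326}{21769} + \frac{3161}{40487} = \frac{82010571}{881361503}$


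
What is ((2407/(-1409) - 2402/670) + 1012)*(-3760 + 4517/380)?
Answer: -338395843770579/89682850 ≈ -3.7733e+6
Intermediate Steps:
((2407/(-1409) - 2402/670) + 1012)*(-3760 + 4517/380) = ((2407*(-1/1409) - 2402*1/670) + 1012)*(-3760 + 4517*(1/380)) = ((-2407/1409 - 1201/335) + 1012)*(-3760 + 4517/380) = (-2498554/472015 + 1012)*(-1424283/380) = (475180626/472015)*(-1424283/380) = -338395843770579/89682850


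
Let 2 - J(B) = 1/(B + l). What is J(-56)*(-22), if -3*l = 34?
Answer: -4477/101 ≈ -44.327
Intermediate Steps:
l = -34/3 (l = -⅓*34 = -34/3 ≈ -11.333)
J(B) = 2 - 1/(-34/3 + B) (J(B) = 2 - 1/(B - 34/3) = 2 - 1/(-34/3 + B))
J(-56)*(-22) = ((-71 + 6*(-56))/(-34 + 3*(-56)))*(-22) = ((-71 - 336)/(-34 - 168))*(-22) = (-407/(-202))*(-22) = -1/202*(-407)*(-22) = (407/202)*(-22) = -4477/101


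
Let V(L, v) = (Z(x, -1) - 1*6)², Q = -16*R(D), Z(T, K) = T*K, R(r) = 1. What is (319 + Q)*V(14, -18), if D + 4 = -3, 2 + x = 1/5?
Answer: 133623/25 ≈ 5344.9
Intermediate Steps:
x = -9/5 (x = -2 + 1/5 = -2 + ⅕ = -9/5 ≈ -1.8000)
D = -7 (D = -4 - 3 = -7)
Z(T, K) = K*T
Q = -16 (Q = -16*1 = -16)
V(L, v) = 441/25 (V(L, v) = (-1*(-9/5) - 1*6)² = (9/5 - 6)² = (-21/5)² = 441/25)
(319 + Q)*V(14, -18) = (319 - 16)*(441/25) = 303*(441/25) = 133623/25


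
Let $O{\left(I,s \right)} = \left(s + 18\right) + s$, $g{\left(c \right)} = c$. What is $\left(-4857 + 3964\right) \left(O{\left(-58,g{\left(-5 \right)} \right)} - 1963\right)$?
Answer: $1745815$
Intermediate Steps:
$O{\left(I,s \right)} = 18 + 2 s$ ($O{\left(I,s \right)} = \left(18 + s\right) + s = 18 + 2 s$)
$\left(-4857 + 3964\right) \left(O{\left(-58,g{\left(-5 \right)} \right)} - 1963\right) = \left(-4857 + 3964\right) \left(\left(18 + 2 \left(-5\right)\right) - 1963\right) = - 893 \left(\left(18 - 10\right) - 1963\right) = - 893 \left(8 - 1963\right) = \left(-893\right) \left(-1955\right) = 1745815$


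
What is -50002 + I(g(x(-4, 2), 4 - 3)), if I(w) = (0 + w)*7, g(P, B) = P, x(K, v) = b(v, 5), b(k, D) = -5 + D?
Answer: -50002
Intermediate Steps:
x(K, v) = 0 (x(K, v) = -5 + 5 = 0)
I(w) = 7*w (I(w) = w*7 = 7*w)
-50002 + I(g(x(-4, 2), 4 - 3)) = -50002 + 7*0 = -50002 + 0 = -50002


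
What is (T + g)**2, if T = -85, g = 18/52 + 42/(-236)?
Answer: 4233584356/588289 ≈ 7196.4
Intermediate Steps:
g = 129/767 (g = 18*(1/52) + 42*(-1/236) = 9/26 - 21/118 = 129/767 ≈ 0.16819)
(T + g)**2 = (-85 + 129/767)**2 = (-65066/767)**2 = 4233584356/588289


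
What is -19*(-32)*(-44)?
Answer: -26752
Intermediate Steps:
-19*(-32)*(-44) = 608*(-44) = -26752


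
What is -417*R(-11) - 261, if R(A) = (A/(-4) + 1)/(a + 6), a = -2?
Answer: -10431/16 ≈ -651.94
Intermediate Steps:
R(A) = 1/4 - A/16 (R(A) = (A/(-4) + 1)/(-2 + 6) = (A*(-1/4) + 1)/4 = (-A/4 + 1)*(1/4) = (1 - A/4)*(1/4) = 1/4 - A/16)
-417*R(-11) - 261 = -417*(1/4 - 1/16*(-11)) - 261 = -417*(1/4 + 11/16) - 261 = -417*15/16 - 261 = -6255/16 - 261 = -10431/16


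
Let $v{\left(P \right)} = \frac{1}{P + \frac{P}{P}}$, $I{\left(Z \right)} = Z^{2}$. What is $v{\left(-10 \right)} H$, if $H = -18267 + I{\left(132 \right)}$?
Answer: $\frac{281}{3} \approx 93.667$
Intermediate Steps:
$v{\left(P \right)} = \frac{1}{1 + P}$ ($v{\left(P \right)} = \frac{1}{P + 1} = \frac{1}{1 + P}$)
$H = -843$ ($H = -18267 + 132^{2} = -18267 + 17424 = -843$)
$v{\left(-10 \right)} H = \frac{1}{1 - 10} \left(-843\right) = \frac{1}{-9} \left(-843\right) = \left(- \frac{1}{9}\right) \left(-843\right) = \frac{281}{3}$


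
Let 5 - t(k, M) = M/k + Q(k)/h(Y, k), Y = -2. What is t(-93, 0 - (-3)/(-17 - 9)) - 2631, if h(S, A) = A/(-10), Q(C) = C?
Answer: -2108497/806 ≈ -2616.0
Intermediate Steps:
h(S, A) = -A/10 (h(S, A) = A*(-1/10) = -A/10)
t(k, M) = 15 - M/k (t(k, M) = 5 - (M/k + k/((-k/10))) = 5 - (M/k + k*(-10/k)) = 5 - (M/k - 10) = 5 - (-10 + M/k) = 5 + (10 - M/k) = 15 - M/k)
t(-93, 0 - (-3)/(-17 - 9)) - 2631 = (15 - 1*(0 - (-3)/(-17 - 9))/(-93)) - 2631 = (15 - 1*(0 - (-3)/(-26))*(-1/93)) - 2631 = (15 - 1*(0 - (-1)*(-3)/26)*(-1/93)) - 2631 = (15 - 1*(0 - 1*3/26)*(-1/93)) - 2631 = (15 - 1*(0 - 3/26)*(-1/93)) - 2631 = (15 - 1*(-3/26)*(-1/93)) - 2631 = (15 - 1/806) - 2631 = 12089/806 - 2631 = -2108497/806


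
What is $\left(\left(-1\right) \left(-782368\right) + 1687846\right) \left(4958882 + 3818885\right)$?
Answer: $21682962932138$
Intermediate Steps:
$\left(\left(-1\right) \left(-782368\right) + 1687846\right) \left(4958882 + 3818885\right) = \left(782368 + 1687846\right) 8777767 = 2470214 \cdot 8777767 = 21682962932138$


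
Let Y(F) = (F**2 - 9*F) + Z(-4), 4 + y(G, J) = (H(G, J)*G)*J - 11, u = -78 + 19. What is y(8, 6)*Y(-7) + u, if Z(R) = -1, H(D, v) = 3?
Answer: 14260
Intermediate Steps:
u = -59
y(G, J) = -15 + 3*G*J (y(G, J) = -4 + ((3*G)*J - 11) = -4 + (3*G*J - 11) = -4 + (-11 + 3*G*J) = -15 + 3*G*J)
Y(F) = -1 + F**2 - 9*F (Y(F) = (F**2 - 9*F) - 1 = -1 + F**2 - 9*F)
y(8, 6)*Y(-7) + u = (-15 + 3*8*6)*(-1 + (-7)**2 - 9*(-7)) - 59 = (-15 + 144)*(-1 + 49 + 63) - 59 = 129*111 - 59 = 14319 - 59 = 14260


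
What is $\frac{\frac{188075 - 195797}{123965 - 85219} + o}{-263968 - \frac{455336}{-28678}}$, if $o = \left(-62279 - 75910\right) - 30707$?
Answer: $\frac{46917581803391}{73323114133532} \approx 0.63987$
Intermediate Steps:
$o = -168896$ ($o = -138189 - 30707 = -168896$)
$\frac{\frac{188075 - 195797}{123965 - 85219} + o}{-263968 - \frac{455336}{-28678}} = \frac{\frac{188075 - 195797}{123965 - 85219} - 168896}{-263968 - \frac{455336}{-28678}} = \frac{- \frac{7722}{38746} - 168896}{-263968 - - \frac{227668}{14339}} = \frac{\left(-7722\right) \frac{1}{38746} - 168896}{-263968 + \frac{227668}{14339}} = \frac{- \frac{3861}{19373} - 168896}{- \frac{3784809484}{14339}} = \left(- \frac{3272026069}{19373}\right) \left(- \frac{14339}{3784809484}\right) = \frac{46917581803391}{73323114133532}$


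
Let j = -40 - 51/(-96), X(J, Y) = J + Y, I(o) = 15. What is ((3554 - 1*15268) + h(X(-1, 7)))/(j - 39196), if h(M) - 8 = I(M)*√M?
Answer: 374592/1255535 - 96*√6/251107 ≈ 0.29742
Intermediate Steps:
h(M) = 8 + 15*√M
j = -1263/32 (j = -40 - 1/96*(-51) = -40 + 17/32 = -1263/32 ≈ -39.469)
((3554 - 1*15268) + h(X(-1, 7)))/(j - 39196) = ((3554 - 1*15268) + (8 + 15*√(-1 + 7)))/(-1263/32 - 39196) = ((3554 - 15268) + (8 + 15*√6))/(-1255535/32) = (-11714 + (8 + 15*√6))*(-32/1255535) = (-11706 + 15*√6)*(-32/1255535) = 374592/1255535 - 96*√6/251107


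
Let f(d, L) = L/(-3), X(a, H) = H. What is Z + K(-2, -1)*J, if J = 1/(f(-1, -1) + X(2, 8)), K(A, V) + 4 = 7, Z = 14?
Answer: 359/25 ≈ 14.360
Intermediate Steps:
f(d, L) = -L/3 (f(d, L) = L*(-⅓) = -L/3)
K(A, V) = 3 (K(A, V) = -4 + 7 = 3)
J = 3/25 (J = 1/(-⅓*(-1) + 8) = 1/(⅓ + 8) = 1/(25/3) = 3/25 ≈ 0.12000)
Z + K(-2, -1)*J = 14 + 3*(3/25) = 14 + 9/25 = 359/25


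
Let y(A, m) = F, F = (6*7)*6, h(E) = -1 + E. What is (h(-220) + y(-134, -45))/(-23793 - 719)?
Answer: -31/24512 ≈ -0.0012647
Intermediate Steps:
F = 252 (F = 42*6 = 252)
y(A, m) = 252
(h(-220) + y(-134, -45))/(-23793 - 719) = ((-1 - 220) + 252)/(-23793 - 719) = (-221 + 252)/(-24512) = 31*(-1/24512) = -31/24512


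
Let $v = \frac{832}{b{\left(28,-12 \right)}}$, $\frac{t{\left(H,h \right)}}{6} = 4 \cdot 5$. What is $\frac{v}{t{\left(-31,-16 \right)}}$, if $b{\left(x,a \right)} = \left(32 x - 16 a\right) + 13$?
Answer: $\frac{104}{16515} \approx 0.0062973$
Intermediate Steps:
$b{\left(x,a \right)} = 13 - 16 a + 32 x$ ($b{\left(x,a \right)} = \left(- 16 a + 32 x\right) + 13 = 13 - 16 a + 32 x$)
$t{\left(H,h \right)} = 120$ ($t{\left(H,h \right)} = 6 \cdot 4 \cdot 5 = 6 \cdot 20 = 120$)
$v = \frac{832}{1101}$ ($v = \frac{832}{13 - -192 + 32 \cdot 28} = \frac{832}{13 + 192 + 896} = \frac{832}{1101} \approx 0.75568$)
$\frac{v}{t{\left(-31,-16 \right)}} = \frac{832}{1101 \cdot 120} = \frac{832}{1101} \cdot \frac{1}{120} = \frac{104}{16515}$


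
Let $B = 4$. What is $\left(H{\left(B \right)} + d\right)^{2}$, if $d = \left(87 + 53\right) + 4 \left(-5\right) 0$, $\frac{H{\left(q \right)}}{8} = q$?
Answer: $29584$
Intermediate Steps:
$H{\left(q \right)} = 8 q$
$d = 140$ ($d = 140 - 0 = 140 + 0 = 140$)
$\left(H{\left(B \right)} + d\right)^{2} = \left(8 \cdot 4 + 140\right)^{2} = \left(32 + 140\right)^{2} = 172^{2} = 29584$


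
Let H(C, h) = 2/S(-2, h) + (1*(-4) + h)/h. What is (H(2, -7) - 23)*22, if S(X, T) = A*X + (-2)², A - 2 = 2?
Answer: -3377/7 ≈ -482.43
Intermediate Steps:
A = 4 (A = 2 + 2 = 4)
S(X, T) = 4 + 4*X (S(X, T) = 4*X + (-2)² = 4*X + 4 = 4 + 4*X)
H(C, h) = -½ + (-4 + h)/h (H(C, h) = 2/(4 + 4*(-2)) + (1*(-4) + h)/h = 2/(4 - 8) + (-4 + h)/h = 2/(-4) + (-4 + h)/h = 2*(-¼) + (-4 + h)/h = -½ + (-4 + h)/h)
(H(2, -7) - 23)*22 = ((½)*(-8 - 7)/(-7) - 23)*22 = ((½)*(-⅐)*(-15) - 23)*22 = (15/14 - 23)*22 = -307/14*22 = -3377/7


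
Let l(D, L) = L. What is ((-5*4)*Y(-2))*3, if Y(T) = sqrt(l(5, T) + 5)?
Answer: -60*sqrt(3) ≈ -103.92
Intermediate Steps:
Y(T) = sqrt(5 + T) (Y(T) = sqrt(T + 5) = sqrt(5 + T))
((-5*4)*Y(-2))*3 = ((-5*4)*sqrt(5 - 2))*3 = -20*sqrt(3)*3 = -60*sqrt(3)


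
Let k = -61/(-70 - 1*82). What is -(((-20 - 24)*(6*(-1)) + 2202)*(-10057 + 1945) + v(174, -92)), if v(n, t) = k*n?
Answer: 1520313285/76 ≈ 2.0004e+7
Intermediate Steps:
k = 61/152 (k = -61/(-70 - 82) = -61/(-152) = -61*(-1/152) = 61/152 ≈ 0.40132)
v(n, t) = 61*n/152
-(((-20 - 24)*(6*(-1)) + 2202)*(-10057 + 1945) + v(174, -92)) = -(((-20 - 24)*(6*(-1)) + 2202)*(-10057 + 1945) + (61/152)*174) = -((-44*(-6) + 2202)*(-8112) + 5307/76) = -((264 + 2202)*(-8112) + 5307/76) = -(2466*(-8112) + 5307/76) = -(-20004192 + 5307/76) = -1*(-1520313285/76) = 1520313285/76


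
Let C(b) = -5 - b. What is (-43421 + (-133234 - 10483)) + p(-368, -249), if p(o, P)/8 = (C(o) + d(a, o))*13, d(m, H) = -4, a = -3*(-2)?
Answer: -149802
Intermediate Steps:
a = 6
p(o, P) = -936 - 104*o (p(o, P) = 8*(((-5 - o) - 4)*13) = 8*((-9 - o)*13) = 8*(-117 - 13*o) = -936 - 104*o)
(-43421 + (-133234 - 10483)) + p(-368, -249) = (-43421 + (-133234 - 10483)) + (-936 - 104*(-368)) = (-43421 - 143717) + (-936 + 38272) = -187138 + 37336 = -149802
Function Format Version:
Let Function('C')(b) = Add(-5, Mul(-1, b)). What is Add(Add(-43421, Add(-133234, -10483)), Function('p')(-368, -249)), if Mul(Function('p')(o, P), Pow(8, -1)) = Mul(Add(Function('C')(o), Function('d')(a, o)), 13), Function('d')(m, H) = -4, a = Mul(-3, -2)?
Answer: -149802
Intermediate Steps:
a = 6
Function('p')(o, P) = Add(-936, Mul(-104, o)) (Function('p')(o, P) = Mul(8, Mul(Add(Add(-5, Mul(-1, o)), -4), 13)) = Mul(8, Mul(Add(-9, Mul(-1, o)), 13)) = Mul(8, Add(-117, Mul(-13, o))) = Add(-936, Mul(-104, o)))
Add(Add(-43421, Add(-133234, -10483)), Function('p')(-368, -249)) = Add(Add(-43421, Add(-133234, -10483)), Add(-936, Mul(-104, -368))) = Add(Add(-43421, -143717), Add(-936, 38272)) = Add(-187138, 37336) = -149802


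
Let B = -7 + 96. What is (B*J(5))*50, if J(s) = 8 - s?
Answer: 13350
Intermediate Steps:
B = 89
(B*J(5))*50 = (89*(8 - 1*5))*50 = (89*(8 - 5))*50 = (89*3)*50 = 267*50 = 13350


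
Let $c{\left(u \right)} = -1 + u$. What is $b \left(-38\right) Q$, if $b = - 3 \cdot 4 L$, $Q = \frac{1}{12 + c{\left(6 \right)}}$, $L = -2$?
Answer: $- \frac{912}{17} \approx -53.647$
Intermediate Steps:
$Q = \frac{1}{17}$ ($Q = \frac{1}{12 + \left(-1 + 6\right)} = \frac{1}{12 + 5} = \frac{1}{17} \approx 0.058824$)
$b = 24$ ($b = - 3 \cdot 4 \left(-2\right) = \left(-3\right) \left(-8\right) = 24$)
$b \left(-38\right) Q = 24 \left(-38\right) \frac{1}{17} = \left(-912\right) \frac{1}{17} = - \frac{912}{17}$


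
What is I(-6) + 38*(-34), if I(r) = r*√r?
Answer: -1292 - 6*I*√6 ≈ -1292.0 - 14.697*I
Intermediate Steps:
I(r) = r^(3/2)
I(-6) + 38*(-34) = (-6)^(3/2) + 38*(-34) = -6*I*√6 - 1292 = -1292 - 6*I*√6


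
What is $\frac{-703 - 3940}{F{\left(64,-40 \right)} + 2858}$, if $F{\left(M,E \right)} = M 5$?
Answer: $- \frac{4643}{3178} \approx -1.461$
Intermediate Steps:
$F{\left(M,E \right)} = 5 M$
$\frac{-703 - 3940}{F{\left(64,-40 \right)} + 2858} = \frac{-703 - 3940}{5 \cdot 64 + 2858} = - \frac{4643}{320 + 2858} = - \frac{4643}{3178}$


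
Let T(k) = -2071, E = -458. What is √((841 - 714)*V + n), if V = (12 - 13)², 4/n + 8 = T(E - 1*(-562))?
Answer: √60990699/693 ≈ 11.269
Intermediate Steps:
n = -4/2079 (n = 4/(-8 - 2071) = 4/(-2079) = 4*(-1/2079) = -4/2079 ≈ -0.0019240)
V = 1 (V = (-1)² = 1)
√((841 - 714)*V + n) = √((841 - 714)*1 - 4/2079) = √(127*1 - 4/2079) = √(127 - 4/2079) = √(264029/2079) = √60990699/693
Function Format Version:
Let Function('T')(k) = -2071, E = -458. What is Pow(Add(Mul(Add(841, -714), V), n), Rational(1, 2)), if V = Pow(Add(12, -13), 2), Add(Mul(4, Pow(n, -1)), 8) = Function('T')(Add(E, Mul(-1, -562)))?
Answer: Mul(Rational(1, 693), Pow(60990699, Rational(1, 2))) ≈ 11.269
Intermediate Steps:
n = Rational(-4, 2079) (n = Mul(4, Pow(Add(-8, -2071), -1)) = Mul(4, Pow(-2079, -1)) = Mul(4, Rational(-1, 2079)) = Rational(-4, 2079) ≈ -0.0019240)
V = 1 (V = Pow(-1, 2) = 1)
Pow(Add(Mul(Add(841, -714), V), n), Rational(1, 2)) = Pow(Add(Mul(Add(841, -714), 1), Rational(-4, 2079)), Rational(1, 2)) = Pow(Add(Mul(127, 1), Rational(-4, 2079)), Rational(1, 2)) = Pow(Add(127, Rational(-4, 2079)), Rational(1, 2)) = Pow(Rational(264029, 2079), Rational(1, 2)) = Mul(Rational(1, 693), Pow(60990699, Rational(1, 2)))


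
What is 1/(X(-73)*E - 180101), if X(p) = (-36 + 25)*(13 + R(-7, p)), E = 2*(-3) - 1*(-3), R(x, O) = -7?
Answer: -1/179903 ≈ -5.5585e-6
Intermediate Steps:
E = -3 (E = -6 + 3 = -3)
X(p) = -66 (X(p) = (-36 + 25)*(13 - 7) = -11*6 = -66)
1/(X(-73)*E - 180101) = 1/(-66*(-3) - 180101) = 1/(198 - 180101) = 1/(-179903) = -1/179903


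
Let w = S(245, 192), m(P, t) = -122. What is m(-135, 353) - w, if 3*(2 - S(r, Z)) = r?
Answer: -127/3 ≈ -42.333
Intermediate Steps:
S(r, Z) = 2 - r/3
w = -239/3 (w = 2 - ⅓*245 = 2 - 245/3 = -239/3 ≈ -79.667)
m(-135, 353) - w = -122 - 1*(-239/3) = -122 + 239/3 = -127/3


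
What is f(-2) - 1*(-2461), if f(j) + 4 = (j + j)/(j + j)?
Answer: 2458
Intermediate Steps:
f(j) = -3 (f(j) = -4 + (j + j)/(j + j) = -4 + (2*j)/((2*j)) = -4 + (2*j)*(1/(2*j)) = -4 + 1 = -3)
f(-2) - 1*(-2461) = -3 - 1*(-2461) = -3 + 2461 = 2458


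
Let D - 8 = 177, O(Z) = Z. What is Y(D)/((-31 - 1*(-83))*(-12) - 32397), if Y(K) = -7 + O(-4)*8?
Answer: 13/11007 ≈ 0.0011811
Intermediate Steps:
D = 185 (D = 8 + 177 = 185)
Y(K) = -39 (Y(K) = -7 - 4*8 = -7 - 32 = -39)
Y(D)/((-31 - 1*(-83))*(-12) - 32397) = -39/((-31 - 1*(-83))*(-12) - 32397) = -39/((-31 + 83)*(-12) - 32397) = -39/(52*(-12) - 32397) = -39/(-624 - 32397) = -39/(-33021) = -39*(-1/33021) = 13/11007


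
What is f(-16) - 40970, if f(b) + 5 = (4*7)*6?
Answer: -40807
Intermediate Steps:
f(b) = 163 (f(b) = -5 + (4*7)*6 = -5 + 28*6 = -5 + 168 = 163)
f(-16) - 40970 = 163 - 40970 = -40807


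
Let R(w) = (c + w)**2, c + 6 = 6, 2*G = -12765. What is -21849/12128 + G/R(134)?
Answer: -117431901/54442592 ≈ -2.1570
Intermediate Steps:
G = -12765/2 (G = (1/2)*(-12765) = -12765/2 ≈ -6382.5)
c = 0 (c = -6 + 6 = 0)
R(w) = w**2 (R(w) = (0 + w)**2 = w**2)
-21849/12128 + G/R(134) = -21849/12128 - 12765/(2*(134**2)) = -21849*1/12128 - 12765/2/17956 = -21849/12128 - 12765/2*1/17956 = -21849/12128 - 12765/35912 = -117431901/54442592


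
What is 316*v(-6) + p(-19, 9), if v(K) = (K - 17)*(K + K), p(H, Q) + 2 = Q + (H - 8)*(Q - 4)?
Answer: 87088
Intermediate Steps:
p(H, Q) = -2 + Q + (-8 + H)*(-4 + Q) (p(H, Q) = -2 + (Q + (H - 8)*(Q - 4)) = -2 + (Q + (-8 + H)*(-4 + Q)) = -2 + Q + (-8 + H)*(-4 + Q))
v(K) = 2*K*(-17 + K) (v(K) = (-17 + K)*(2*K) = 2*K*(-17 + K))
316*v(-6) + p(-19, 9) = 316*(2*(-6)*(-17 - 6)) + (30 - 7*9 - 4*(-19) - 19*9) = 316*(2*(-6)*(-23)) + (30 - 63 + 76 - 171) = 316*276 - 128 = 87216 - 128 = 87088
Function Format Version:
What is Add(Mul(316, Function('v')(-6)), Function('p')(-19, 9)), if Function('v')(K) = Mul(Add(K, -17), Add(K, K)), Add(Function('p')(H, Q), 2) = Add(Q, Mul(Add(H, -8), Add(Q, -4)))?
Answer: 87088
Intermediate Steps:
Function('p')(H, Q) = Add(-2, Q, Mul(Add(-8, H), Add(-4, Q))) (Function('p')(H, Q) = Add(-2, Add(Q, Mul(Add(H, -8), Add(Q, -4)))) = Add(-2, Add(Q, Mul(Add(-8, H), Add(-4, Q)))) = Add(-2, Q, Mul(Add(-8, H), Add(-4, Q))))
Function('v')(K) = Mul(2, K, Add(-17, K)) (Function('v')(K) = Mul(Add(-17, K), Mul(2, K)) = Mul(2, K, Add(-17, K)))
Add(Mul(316, Function('v')(-6)), Function('p')(-19, 9)) = Add(Mul(316, Mul(2, -6, Add(-17, -6))), Add(30, Mul(-7, 9), Mul(-4, -19), Mul(-19, 9))) = Add(Mul(316, Mul(2, -6, -23)), Add(30, -63, 76, -171)) = Add(Mul(316, 276), -128) = Add(87216, -128) = 87088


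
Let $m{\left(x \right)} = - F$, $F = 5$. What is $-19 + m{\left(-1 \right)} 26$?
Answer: $-149$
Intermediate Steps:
$m{\left(x \right)} = -5$ ($m{\left(x \right)} = \left(-1\right) 5 = -5$)
$-19 + m{\left(-1 \right)} 26 = -19 - 130 = -149$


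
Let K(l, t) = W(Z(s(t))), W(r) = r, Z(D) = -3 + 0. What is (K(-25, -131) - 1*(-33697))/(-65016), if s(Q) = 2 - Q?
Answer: -16847/32508 ≈ -0.51824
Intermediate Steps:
Z(D) = -3
K(l, t) = -3
(K(-25, -131) - 1*(-33697))/(-65016) = (-3 - 1*(-33697))/(-65016) = (-3 + 33697)*(-1/65016) = 33694*(-1/65016) = -16847/32508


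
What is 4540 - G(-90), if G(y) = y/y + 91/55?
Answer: 249554/55 ≈ 4537.3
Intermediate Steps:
G(y) = 146/55 (G(y) = 1 + 91*(1/55) = 1 + 91/55 = 146/55)
4540 - G(-90) = 4540 - 1*146/55 = 4540 - 146/55 = 249554/55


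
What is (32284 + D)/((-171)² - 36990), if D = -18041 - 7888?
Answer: -155/189 ≈ -0.82011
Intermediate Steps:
D = -25929
(32284 + D)/((-171)² - 36990) = (32284 - 25929)/((-171)² - 36990) = 6355/(29241 - 36990) = 6355/(-7749) = 6355*(-1/7749) = -155/189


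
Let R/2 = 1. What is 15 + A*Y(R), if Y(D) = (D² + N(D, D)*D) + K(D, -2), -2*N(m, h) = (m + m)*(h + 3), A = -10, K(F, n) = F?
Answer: 155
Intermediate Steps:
R = 2 (R = 2*1 = 2)
N(m, h) = -m*(3 + h) (N(m, h) = -(m + m)*(h + 3)/2 = -2*m*(3 + h)/2 = -m*(3 + h))
Y(D) = D + D² - D²*(3 + D) (Y(D) = (D² + (-D*(3 + D))*D) + D = (D² - D²*(3 + D)) + D = D + D² - D²*(3 + D))
15 + A*Y(R) = 15 - 20*(1 - 1*2² - 2*2) = 15 - 20*(1 - 1*4 - 4) = 15 - 20*(1 - 4 - 4) = 15 - 20*(-7) = 15 - 10*(-14) = 15 + 140 = 155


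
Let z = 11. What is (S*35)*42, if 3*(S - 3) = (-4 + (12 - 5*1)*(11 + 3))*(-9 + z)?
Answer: 96530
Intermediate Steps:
S = 197/3 (S = 3 + ((-4 + (12 - 5*1)*(11 + 3))*(-9 + 11))/3 = 3 + ((-4 + (12 - 5)*14)*2)/3 = 3 + ((-4 + 7*14)*2)/3 = 3 + ((-4 + 98)*2)/3 = 3 + (94*2)/3 = 3 + (⅓)*188 = 3 + 188/3 = 197/3 ≈ 65.667)
(S*35)*42 = ((197/3)*35)*42 = (6895/3)*42 = 96530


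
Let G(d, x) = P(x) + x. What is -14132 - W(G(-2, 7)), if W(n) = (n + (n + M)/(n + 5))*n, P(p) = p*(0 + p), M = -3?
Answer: -1056316/61 ≈ -17317.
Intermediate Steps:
P(p) = p² (P(p) = p*p = p²)
G(d, x) = x + x² (G(d, x) = x² + x = x + x²)
W(n) = n*(n + (-3 + n)/(5 + n)) (W(n) = (n + (n - 3)/(n + 5))*n = (n + (-3 + n)/(5 + n))*n = n*(n + (-3 + n)/(5 + n)))
-14132 - W(G(-2, 7)) = -14132 - 7*(1 + 7)*(-3 + (7*(1 + 7))² + 6*(7*(1 + 7)))/(5 + 7*(1 + 7)) = -14132 - 7*8*(-3 + (7*8)² + 6*(7*8))/(5 + 7*8) = -14132 - 56*(-3 + 56² + 6*56)/(5 + 56) = -14132 - 56*(-3 + 3136 + 336)/61 = -14132 - 56*3469/61 = -14132 - 1*194264/61 = -14132 - 194264/61 = -1056316/61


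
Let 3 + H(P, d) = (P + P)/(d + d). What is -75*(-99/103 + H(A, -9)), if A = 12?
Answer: 40900/103 ≈ 397.09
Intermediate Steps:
H(P, d) = -3 + P/d (H(P, d) = -3 + (P + P)/(d + d) = -3 + (2*P)/((2*d)) = -3 + (2*P)*(1/(2*d)) = -3 + P/d)
-75*(-99/103 + H(A, -9)) = -75*(-99/103 + (-3 + 12/(-9))) = -75*(-99*1/103 + (-3 + 12*(-⅑))) = -75*(-99/103 + (-3 - 4/3)) = -75*(-99/103 - 13/3) = -75*(-1636/309) = 40900/103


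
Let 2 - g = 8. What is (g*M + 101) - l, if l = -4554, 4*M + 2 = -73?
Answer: 9535/2 ≈ 4767.5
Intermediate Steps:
g = -6 (g = 2 - 1*8 = 2 - 8 = -6)
M = -75/4 (M = -1/2 + (1/4)*(-73) = -1/2 - 73/4 = -75/4 ≈ -18.750)
(g*M + 101) - l = (-6*(-75/4) + 101) - 1*(-4554) = (225/2 + 101) + 4554 = 427/2 + 4554 = 9535/2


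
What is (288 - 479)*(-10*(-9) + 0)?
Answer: -17190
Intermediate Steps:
(288 - 479)*(-10*(-9) + 0) = -191*(90 + 0) = -191*90 = -17190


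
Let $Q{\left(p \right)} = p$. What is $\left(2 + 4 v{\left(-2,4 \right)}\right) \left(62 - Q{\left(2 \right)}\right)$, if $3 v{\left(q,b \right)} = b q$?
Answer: $-520$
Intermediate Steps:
$v{\left(q,b \right)} = \frac{b q}{3}$
$\left(2 + 4 v{\left(-2,4 \right)}\right) \left(62 - Q{\left(2 \right)}\right) = \left(2 + 4 \cdot \frac{1}{3} \cdot 4 \left(-2\right)\right) \left(62 + \left(0 \cdot 0 - 2\right)\right) = \left(2 + 4 \left(- \frac{8}{3}\right)\right) \left(62 + \left(0 - 2\right)\right) = \left(2 - \frac{32}{3}\right) \left(62 - 2\right) = \left(- \frac{26}{3}\right) 60 = -520$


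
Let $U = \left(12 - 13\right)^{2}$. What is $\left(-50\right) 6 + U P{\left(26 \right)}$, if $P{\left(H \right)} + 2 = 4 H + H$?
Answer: $-172$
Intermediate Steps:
$P{\left(H \right)} = -2 + 5 H$ ($P{\left(H \right)} = -2 + \left(4 H + H\right) = -2 + 5 H$)
$U = 1$ ($U = \left(-1\right)^{2} = 1$)
$\left(-50\right) 6 + U P{\left(26 \right)} = \left(-50\right) 6 + 1 \left(-2 + 5 \cdot 26\right) = -300 + 1 \left(-2 + 130\right) = -300 + 1 \cdot 128 = -300 + 128 = -172$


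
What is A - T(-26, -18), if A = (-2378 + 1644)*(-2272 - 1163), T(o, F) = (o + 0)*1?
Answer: 2521316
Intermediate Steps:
T(o, F) = o (T(o, F) = o*1 = o)
A = 2521290 (A = -734*(-3435) = 2521290)
A - T(-26, -18) = 2521290 - 1*(-26) = 2521290 + 26 = 2521316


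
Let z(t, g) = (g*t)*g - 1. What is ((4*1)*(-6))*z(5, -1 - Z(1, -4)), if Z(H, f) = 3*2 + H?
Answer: -7656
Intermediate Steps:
Z(H, f) = 6 + H
z(t, g) = -1 + t*g**2 (z(t, g) = t*g**2 - 1 = -1 + t*g**2)
((4*1)*(-6))*z(5, -1 - Z(1, -4)) = ((4*1)*(-6))*(-1 + 5*(-1 - (6 + 1))**2) = (4*(-6))*(-1 + 5*(-1 - 1*7)**2) = -24*(-1 + 5*(-1 - 7)**2) = -24*(-1 + 5*(-8)**2) = -24*(-1 + 5*64) = -24*(-1 + 320) = -24*319 = -7656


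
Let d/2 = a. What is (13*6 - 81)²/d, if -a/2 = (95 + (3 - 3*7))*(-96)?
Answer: 3/9856 ≈ 0.00030438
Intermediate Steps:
a = 14784 (a = -2*(95 + (3 - 3*7))*(-96) = -2*(95 + (3 - 21))*(-96) = -2*(95 - 18)*(-96) = -154*(-96) = -2*(-7392) = 14784)
d = 29568 (d = 2*14784 = 29568)
(13*6 - 81)²/d = (13*6 - 81)²/29568 = (78 - 81)²*(1/29568) = (-3)²*(1/29568) = 9*(1/29568) = 3/9856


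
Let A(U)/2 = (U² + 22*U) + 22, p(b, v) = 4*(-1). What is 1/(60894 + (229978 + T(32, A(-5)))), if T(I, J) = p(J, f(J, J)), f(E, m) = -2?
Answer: 1/290868 ≈ 3.4380e-6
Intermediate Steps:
p(b, v) = -4
A(U) = 44 + 2*U² + 44*U (A(U) = 2*((U² + 22*U) + 22) = 2*(22 + U² + 22*U) = 44 + 2*U² + 44*U)
T(I, J) = -4
1/(60894 + (229978 + T(32, A(-5)))) = 1/(60894 + (229978 - 4)) = 1/(60894 + 229974) = 1/290868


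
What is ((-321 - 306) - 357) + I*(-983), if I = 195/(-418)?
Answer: -219627/418 ≈ -525.42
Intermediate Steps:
I = -195/418 (I = 195*(-1/418) = -195/418 ≈ -0.46651)
((-321 - 306) - 357) + I*(-983) = ((-321 - 306) - 357) - 195/418*(-983) = (-627 - 357) + 191685/418 = -984 + 191685/418 = -219627/418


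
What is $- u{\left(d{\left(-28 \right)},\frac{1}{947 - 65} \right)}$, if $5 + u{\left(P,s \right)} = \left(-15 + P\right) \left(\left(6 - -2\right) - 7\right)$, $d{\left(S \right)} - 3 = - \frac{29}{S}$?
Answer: $\frac{447}{28} \approx 15.964$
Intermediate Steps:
$d{\left(S \right)} = 3 - \frac{29}{S}$
$u{\left(P,s \right)} = -20 + P$ ($u{\left(P,s \right)} = -5 + \left(-15 + P\right) \left(\left(6 - -2\right) - 7\right) = -5 + \left(-15 + P\right) \left(\left(6 + 2\right) - 7\right) = -5 + \left(-15 + P\right) \left(8 - 7\right) = -5 + \left(-15 + P\right) 1 = -5 + \left(-15 + P\right) = -20 + P$)
$- u{\left(d{\left(-28 \right)},\frac{1}{947 - 65} \right)} = - (-20 + \left(3 - \frac{29}{-28}\right)) = - (-20 + \left(3 - - \frac{29}{28}\right)) = - (-20 + \left(3 + \frac{29}{28}\right)) = - (-20 + \frac{113}{28}) = \left(-1\right) \left(- \frac{447}{28}\right) = \frac{447}{28}$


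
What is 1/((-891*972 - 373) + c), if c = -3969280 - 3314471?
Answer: -1/8150176 ≈ -1.2270e-7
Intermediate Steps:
c = -7283751
1/((-891*972 - 373) + c) = 1/((-891*972 - 373) - 7283751) = 1/((-866052 - 373) - 7283751) = 1/(-866425 - 7283751) = 1/(-8150176) = -1/8150176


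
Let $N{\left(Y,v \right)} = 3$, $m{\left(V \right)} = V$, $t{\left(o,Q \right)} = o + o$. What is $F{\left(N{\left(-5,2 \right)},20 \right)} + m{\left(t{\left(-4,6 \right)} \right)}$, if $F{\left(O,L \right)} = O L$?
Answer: $52$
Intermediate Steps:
$t{\left(o,Q \right)} = 2 o$
$F{\left(O,L \right)} = L O$
$F{\left(N{\left(-5,2 \right)},20 \right)} + m{\left(t{\left(-4,6 \right)} \right)} = 20 \cdot 3 + 2 \left(-4\right) = 60 - 8 = 52$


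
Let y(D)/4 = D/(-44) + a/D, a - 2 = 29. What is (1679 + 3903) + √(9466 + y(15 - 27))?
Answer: 5582 + √10298409/33 ≈ 5679.3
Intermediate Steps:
a = 31 (a = 2 + 29 = 31)
y(D) = 124/D - D/11 (y(D) = 4*(D/(-44) + 31/D) = 4*(D*(-1/44) + 31/D) = 4*(-D/44 + 31/D) = 4*(31/D - D/44) = 124/D - D/11)
(1679 + 3903) + √(9466 + y(15 - 27)) = (1679 + 3903) + √(9466 + (124/(15 - 27) - (15 - 27)/11)) = 5582 + √(9466 + (124/(-12) - 1/11*(-12))) = 5582 + √(9466 + (124*(-1/12) + 12/11)) = 5582 + √(9466 + (-31/3 + 12/11)) = 5582 + √(9466 - 305/33) = 5582 + √(312073/33) = 5582 + √10298409/33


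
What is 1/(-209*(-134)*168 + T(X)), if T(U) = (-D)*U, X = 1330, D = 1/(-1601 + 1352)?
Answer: 249/1171548322 ≈ 2.1254e-7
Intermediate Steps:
D = -1/249 (D = 1/(-249) = -1/249 ≈ -0.0040161)
T(U) = U/249 (T(U) = (-1*(-1/249))*U = U/249)
1/(-209*(-134)*168 + T(X)) = 1/(-209*(-134)*168 + (1/249)*1330) = 1/(28006*168 + 1330/249) = 1/(4705008 + 1330/249) = 1/(1171548322/249) = 249/1171548322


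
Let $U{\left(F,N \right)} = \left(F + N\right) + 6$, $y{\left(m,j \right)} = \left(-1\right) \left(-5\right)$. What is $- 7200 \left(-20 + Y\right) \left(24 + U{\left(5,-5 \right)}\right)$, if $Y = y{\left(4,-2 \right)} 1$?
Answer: $3240000$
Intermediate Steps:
$y{\left(m,j \right)} = 5$
$U{\left(F,N \right)} = 6 + F + N$
$Y = 5$ ($Y = 5 \cdot 1 = 5$)
$- 7200 \left(-20 + Y\right) \left(24 + U{\left(5,-5 \right)}\right) = - 7200 \left(-20 + 5\right) \left(24 + \left(6 + 5 - 5\right)\right) = - 7200 \left(- 15 \left(24 + 6\right)\right) = - 7200 \left(\left(-15\right) 30\right) = \left(-7200\right) \left(-450\right) = 3240000$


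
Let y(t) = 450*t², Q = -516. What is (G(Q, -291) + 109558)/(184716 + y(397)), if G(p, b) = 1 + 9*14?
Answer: 109685/71108766 ≈ 0.0015425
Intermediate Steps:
G(p, b) = 127 (G(p, b) = 1 + 126 = 127)
(G(Q, -291) + 109558)/(184716 + y(397)) = (127 + 109558)/(184716 + 450*397²) = 109685/(184716 + 450*157609) = 109685/(184716 + 70924050) = 109685/71108766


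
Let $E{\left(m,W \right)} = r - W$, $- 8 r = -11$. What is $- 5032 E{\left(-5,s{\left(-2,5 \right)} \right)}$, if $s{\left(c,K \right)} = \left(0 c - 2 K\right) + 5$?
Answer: $-32079$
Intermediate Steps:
$s{\left(c,K \right)} = 5 - 2 K$ ($s{\left(c,K \right)} = \left(0 - 2 K\right) + 5 = - 2 K + 5 = 5 - 2 K$)
$r = \frac{11}{8}$ ($r = \left(- \frac{1}{8}\right) \left(-11\right) = \frac{11}{8} \approx 1.375$)
$E{\left(m,W \right)} = \frac{11}{8} - W$
$- 5032 E{\left(-5,s{\left(-2,5 \right)} \right)} = - 5032 \left(\frac{11}{8} - \left(5 - 10\right)\right) = - 5032 \left(\frac{11}{8} - -5\right) = - 5032 \left(\frac{11}{8} + 5\right) = \left(-5032\right) \frac{51}{8} = -32079$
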